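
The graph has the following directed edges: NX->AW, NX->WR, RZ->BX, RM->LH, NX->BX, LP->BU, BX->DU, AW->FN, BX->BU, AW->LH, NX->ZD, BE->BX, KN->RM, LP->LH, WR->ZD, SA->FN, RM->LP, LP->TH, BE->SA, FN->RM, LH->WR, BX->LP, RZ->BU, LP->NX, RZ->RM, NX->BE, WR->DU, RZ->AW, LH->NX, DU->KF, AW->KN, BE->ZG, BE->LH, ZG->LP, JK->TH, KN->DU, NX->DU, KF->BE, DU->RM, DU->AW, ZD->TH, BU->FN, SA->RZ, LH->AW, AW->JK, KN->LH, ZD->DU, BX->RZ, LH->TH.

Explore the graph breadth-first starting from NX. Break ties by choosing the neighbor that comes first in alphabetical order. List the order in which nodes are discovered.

Visit NX; enqueue AW, BE, BX, DU, WR, ZD → queue [AW, BE, BX, DU, WR, ZD]
Visit AW; enqueue FN, JK, KN, LH → queue [BE, BX, DU, WR, ZD, FN, JK, KN, LH]
Visit BE; enqueue SA, ZG → queue [BX, DU, WR, ZD, FN, JK, KN, LH, SA, ZG]
Visit BX; enqueue BU, LP, RZ → queue [DU, WR, ZD, FN, JK, KN, LH, SA, ZG, BU, LP, RZ]
Visit DU; enqueue KF, RM → queue [WR, ZD, FN, JK, KN, LH, SA, ZG, BU, LP, RZ, KF, RM]
Visit WR → queue [ZD, FN, JK, KN, LH, SA, ZG, BU, LP, RZ, KF, RM]
Visit ZD; enqueue TH → queue [FN, JK, KN, LH, SA, ZG, BU, LP, RZ, KF, RM, TH]
Visit FN → queue [JK, KN, LH, SA, ZG, BU, LP, RZ, KF, RM, TH]
Visit JK → queue [KN, LH, SA, ZG, BU, LP, RZ, KF, RM, TH]
Visit KN → queue [LH, SA, ZG, BU, LP, RZ, KF, RM, TH]
Visit LH → queue [SA, ZG, BU, LP, RZ, KF, RM, TH]
Visit SA → queue [ZG, BU, LP, RZ, KF, RM, TH]
Visit ZG → queue [BU, LP, RZ, KF, RM, TH]
Visit BU → queue [LP, RZ, KF, RM, TH]
Visit LP → queue [RZ, KF, RM, TH]
Visit RZ → queue [KF, RM, TH]
Visit KF → queue [RM, TH]
Visit RM → queue [TH]
Visit TH → queue []

NX → AW → BE → BX → DU → WR → ZD → FN → JK → KN → LH → SA → ZG → BU → LP → RZ → KF → RM → TH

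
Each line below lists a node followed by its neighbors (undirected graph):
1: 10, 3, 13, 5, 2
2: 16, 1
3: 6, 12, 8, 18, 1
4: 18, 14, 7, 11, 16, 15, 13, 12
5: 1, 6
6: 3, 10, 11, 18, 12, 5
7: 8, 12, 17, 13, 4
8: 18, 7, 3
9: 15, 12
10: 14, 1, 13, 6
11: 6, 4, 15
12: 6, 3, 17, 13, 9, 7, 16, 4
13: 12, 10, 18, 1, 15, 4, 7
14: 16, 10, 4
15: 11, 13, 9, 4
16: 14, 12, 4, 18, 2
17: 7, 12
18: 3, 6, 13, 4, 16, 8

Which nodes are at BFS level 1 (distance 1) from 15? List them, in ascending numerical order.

4, 9, 11, 13

Level 0: 15
Level 1: 4, 9, 11, 13
Level 2: 1, 6, 7, 10, 12, 14, 16, 18
Level 3: 2, 3, 5, 8, 17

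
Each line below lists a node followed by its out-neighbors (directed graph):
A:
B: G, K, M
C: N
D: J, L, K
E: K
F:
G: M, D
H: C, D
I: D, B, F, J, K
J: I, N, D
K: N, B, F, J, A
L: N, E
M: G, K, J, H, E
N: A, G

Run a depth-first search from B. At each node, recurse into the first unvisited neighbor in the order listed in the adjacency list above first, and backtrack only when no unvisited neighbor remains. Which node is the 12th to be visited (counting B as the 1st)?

Visit B
B → G
G → M
M → K
K → N
N → A
K → F
K → J
J → I
I → D
D → L
L → E
M → H
H → C

Visit order: B, G, M, K, N, A, F, J, I, D, L, E, H, C

E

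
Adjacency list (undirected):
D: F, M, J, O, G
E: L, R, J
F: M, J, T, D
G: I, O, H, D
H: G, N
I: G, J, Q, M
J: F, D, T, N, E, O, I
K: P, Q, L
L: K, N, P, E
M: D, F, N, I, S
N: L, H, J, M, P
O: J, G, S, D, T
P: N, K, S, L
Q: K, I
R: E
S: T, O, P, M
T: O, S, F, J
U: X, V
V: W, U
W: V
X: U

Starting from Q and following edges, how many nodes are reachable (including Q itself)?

17

BFS from Q visits: Q, K, I, P, L, G, J, M, N, S, E, O, H, D, F, T, R
Reachable nodes: 17 of 21 total.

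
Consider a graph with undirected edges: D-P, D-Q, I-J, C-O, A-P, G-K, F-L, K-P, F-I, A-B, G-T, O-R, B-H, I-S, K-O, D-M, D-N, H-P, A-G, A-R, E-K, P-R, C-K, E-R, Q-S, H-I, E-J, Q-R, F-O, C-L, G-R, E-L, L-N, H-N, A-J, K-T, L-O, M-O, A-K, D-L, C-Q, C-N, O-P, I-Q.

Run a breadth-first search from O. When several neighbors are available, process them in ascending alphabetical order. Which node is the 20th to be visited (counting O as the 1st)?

Visit O; enqueue C, F, K, L, M, P, R → queue [C, F, K, L, M, P, R]
Visit C; enqueue N, Q → queue [F, K, L, M, P, R, N, Q]
Visit F; enqueue I → queue [K, L, M, P, R, N, Q, I]
Visit K; enqueue A, E, G, T → queue [L, M, P, R, N, Q, I, A, E, G, T]
Visit L; enqueue D → queue [M, P, R, N, Q, I, A, E, G, T, D]
Visit M → queue [P, R, N, Q, I, A, E, G, T, D]
Visit P; enqueue H → queue [R, N, Q, I, A, E, G, T, D, H]
Visit R → queue [N, Q, I, A, E, G, T, D, H]
Visit N → queue [Q, I, A, E, G, T, D, H]
Visit Q; enqueue S → queue [I, A, E, G, T, D, H, S]
Visit I; enqueue J → queue [A, E, G, T, D, H, S, J]
Visit A; enqueue B → queue [E, G, T, D, H, S, J, B]
Visit E → queue [G, T, D, H, S, J, B]
Visit G → queue [T, D, H, S, J, B]
Visit T → queue [D, H, S, J, B]
Visit D → queue [H, S, J, B]
Visit H → queue [S, J, B]
Visit S → queue [J, B]
Visit J → queue [B]
Visit B → queue []

Visit order: O, C, F, K, L, M, P, R, N, Q, I, A, E, G, T, D, H, S, J, B

B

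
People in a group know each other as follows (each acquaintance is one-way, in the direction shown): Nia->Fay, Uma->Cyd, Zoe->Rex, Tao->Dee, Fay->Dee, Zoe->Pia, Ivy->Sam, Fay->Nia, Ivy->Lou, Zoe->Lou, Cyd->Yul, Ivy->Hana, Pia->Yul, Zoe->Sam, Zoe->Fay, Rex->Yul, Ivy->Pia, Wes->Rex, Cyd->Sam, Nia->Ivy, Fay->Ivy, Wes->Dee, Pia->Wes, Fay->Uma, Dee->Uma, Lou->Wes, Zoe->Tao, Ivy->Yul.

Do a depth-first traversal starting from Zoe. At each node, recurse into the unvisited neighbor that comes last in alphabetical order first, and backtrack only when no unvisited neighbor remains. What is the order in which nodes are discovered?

Zoe → Tao → Dee → Uma → Cyd → Yul → Sam → Rex → Pia → Wes → Lou → Fay → Nia → Ivy → Hana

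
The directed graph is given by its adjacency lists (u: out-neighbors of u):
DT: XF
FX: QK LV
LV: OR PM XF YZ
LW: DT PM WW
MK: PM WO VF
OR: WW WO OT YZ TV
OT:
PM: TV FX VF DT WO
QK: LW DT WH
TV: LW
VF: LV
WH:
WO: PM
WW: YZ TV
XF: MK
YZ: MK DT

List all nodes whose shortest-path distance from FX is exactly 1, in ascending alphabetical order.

Level 0: FX
Level 1: LV, QK
Level 2: DT, LW, OR, PM, WH, XF, YZ
Level 3: MK, OT, TV, VF, WO, WW

LV, QK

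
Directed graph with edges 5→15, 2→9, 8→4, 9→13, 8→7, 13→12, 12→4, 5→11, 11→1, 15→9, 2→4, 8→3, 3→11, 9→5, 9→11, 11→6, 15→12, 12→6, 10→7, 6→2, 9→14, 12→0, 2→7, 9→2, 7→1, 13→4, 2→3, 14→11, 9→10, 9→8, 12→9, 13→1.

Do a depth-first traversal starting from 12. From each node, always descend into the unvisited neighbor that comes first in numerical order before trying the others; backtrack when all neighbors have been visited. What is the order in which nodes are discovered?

12 → 0 → 4 → 6 → 2 → 3 → 11 → 1 → 7 → 9 → 5 → 15 → 8 → 10 → 13 → 14

Visit 12
12 → 0
12 → 4
12 → 6
6 → 2
2 → 3
3 → 11
11 → 1
2 → 7
2 → 9
9 → 5
5 → 15
9 → 8
9 → 10
9 → 13
9 → 14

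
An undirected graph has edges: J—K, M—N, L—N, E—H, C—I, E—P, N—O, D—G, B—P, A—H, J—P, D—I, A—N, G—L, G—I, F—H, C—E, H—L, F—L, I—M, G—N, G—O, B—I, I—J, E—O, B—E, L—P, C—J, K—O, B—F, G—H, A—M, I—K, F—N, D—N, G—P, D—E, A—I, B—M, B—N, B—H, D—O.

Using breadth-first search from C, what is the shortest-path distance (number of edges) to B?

Level 0: C
Level 1: E, I, J
Level 2: A, B, D, G, H, K, M, O, P
Level 3: F, L, N
B first appears at level 2.

2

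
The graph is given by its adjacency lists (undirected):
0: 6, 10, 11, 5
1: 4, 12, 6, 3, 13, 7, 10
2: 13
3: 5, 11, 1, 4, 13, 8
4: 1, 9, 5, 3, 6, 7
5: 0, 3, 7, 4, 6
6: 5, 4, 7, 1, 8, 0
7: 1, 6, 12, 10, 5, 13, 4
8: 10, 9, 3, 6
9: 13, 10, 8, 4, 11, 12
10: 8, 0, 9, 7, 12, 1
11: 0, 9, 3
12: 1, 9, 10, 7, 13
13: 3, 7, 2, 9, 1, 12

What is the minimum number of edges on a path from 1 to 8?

2

Level 0: 1
Level 1: 3, 4, 6, 7, 10, 12, 13
Level 2: 0, 2, 5, 8, 9, 11
8 first appears at level 2.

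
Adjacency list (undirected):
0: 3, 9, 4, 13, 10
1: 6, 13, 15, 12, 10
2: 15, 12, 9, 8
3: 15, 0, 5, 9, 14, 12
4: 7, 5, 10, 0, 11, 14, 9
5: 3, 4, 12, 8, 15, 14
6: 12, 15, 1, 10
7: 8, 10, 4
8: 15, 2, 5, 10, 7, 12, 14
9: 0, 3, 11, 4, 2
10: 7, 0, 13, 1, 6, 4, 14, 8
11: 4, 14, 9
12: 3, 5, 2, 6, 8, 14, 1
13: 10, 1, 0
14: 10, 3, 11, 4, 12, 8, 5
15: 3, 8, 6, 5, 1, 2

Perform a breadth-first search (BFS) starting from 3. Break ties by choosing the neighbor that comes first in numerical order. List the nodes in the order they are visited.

Visit 3; enqueue 0, 5, 9, 12, 14, 15 → queue [0, 5, 9, 12, 14, 15]
Visit 0; enqueue 4, 10, 13 → queue [5, 9, 12, 14, 15, 4, 10, 13]
Visit 5; enqueue 8 → queue [9, 12, 14, 15, 4, 10, 13, 8]
Visit 9; enqueue 2, 11 → queue [12, 14, 15, 4, 10, 13, 8, 2, 11]
Visit 12; enqueue 1, 6 → queue [14, 15, 4, 10, 13, 8, 2, 11, 1, 6]
Visit 14 → queue [15, 4, 10, 13, 8, 2, 11, 1, 6]
Visit 15 → queue [4, 10, 13, 8, 2, 11, 1, 6]
Visit 4; enqueue 7 → queue [10, 13, 8, 2, 11, 1, 6, 7]
Visit 10 → queue [13, 8, 2, 11, 1, 6, 7]
Visit 13 → queue [8, 2, 11, 1, 6, 7]
Visit 8 → queue [2, 11, 1, 6, 7]
Visit 2 → queue [11, 1, 6, 7]
Visit 11 → queue [1, 6, 7]
Visit 1 → queue [6, 7]
Visit 6 → queue [7]
Visit 7 → queue []

3 -> 0 -> 5 -> 9 -> 12 -> 14 -> 15 -> 4 -> 10 -> 13 -> 8 -> 2 -> 11 -> 1 -> 6 -> 7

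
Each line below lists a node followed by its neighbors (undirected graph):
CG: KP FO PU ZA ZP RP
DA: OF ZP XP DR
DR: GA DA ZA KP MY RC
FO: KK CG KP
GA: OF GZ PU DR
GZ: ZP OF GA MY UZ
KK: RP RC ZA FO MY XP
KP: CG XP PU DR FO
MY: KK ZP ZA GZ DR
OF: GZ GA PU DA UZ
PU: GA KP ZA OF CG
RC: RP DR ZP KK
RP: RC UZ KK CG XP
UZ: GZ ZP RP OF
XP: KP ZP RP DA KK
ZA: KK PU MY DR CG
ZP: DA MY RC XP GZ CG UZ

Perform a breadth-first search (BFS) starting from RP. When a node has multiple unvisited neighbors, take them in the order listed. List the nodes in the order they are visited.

Visit RP; enqueue RC, UZ, KK, CG, XP → queue [RC, UZ, KK, CG, XP]
Visit RC; enqueue DR, ZP → queue [UZ, KK, CG, XP, DR, ZP]
Visit UZ; enqueue GZ, OF → queue [KK, CG, XP, DR, ZP, GZ, OF]
Visit KK; enqueue ZA, FO, MY → queue [CG, XP, DR, ZP, GZ, OF, ZA, FO, MY]
Visit CG; enqueue KP, PU → queue [XP, DR, ZP, GZ, OF, ZA, FO, MY, KP, PU]
Visit XP; enqueue DA → queue [DR, ZP, GZ, OF, ZA, FO, MY, KP, PU, DA]
Visit DR; enqueue GA → queue [ZP, GZ, OF, ZA, FO, MY, KP, PU, DA, GA]
Visit ZP → queue [GZ, OF, ZA, FO, MY, KP, PU, DA, GA]
Visit GZ → queue [OF, ZA, FO, MY, KP, PU, DA, GA]
Visit OF → queue [ZA, FO, MY, KP, PU, DA, GA]
Visit ZA → queue [FO, MY, KP, PU, DA, GA]
Visit FO → queue [MY, KP, PU, DA, GA]
Visit MY → queue [KP, PU, DA, GA]
Visit KP → queue [PU, DA, GA]
Visit PU → queue [DA, GA]
Visit DA → queue [GA]
Visit GA → queue []

RP -> RC -> UZ -> KK -> CG -> XP -> DR -> ZP -> GZ -> OF -> ZA -> FO -> MY -> KP -> PU -> DA -> GA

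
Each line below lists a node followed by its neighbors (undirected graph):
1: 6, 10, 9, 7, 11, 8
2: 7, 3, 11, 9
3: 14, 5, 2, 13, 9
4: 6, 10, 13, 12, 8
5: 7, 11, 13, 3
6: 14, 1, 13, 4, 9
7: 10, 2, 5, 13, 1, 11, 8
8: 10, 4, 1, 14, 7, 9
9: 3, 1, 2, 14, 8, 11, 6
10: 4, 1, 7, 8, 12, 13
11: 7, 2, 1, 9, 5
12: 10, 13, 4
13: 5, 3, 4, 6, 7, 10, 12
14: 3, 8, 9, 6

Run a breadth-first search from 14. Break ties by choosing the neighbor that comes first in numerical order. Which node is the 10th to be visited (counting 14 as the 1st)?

4

Visit 14; enqueue 3, 6, 8, 9 → queue [3, 6, 8, 9]
Visit 3; enqueue 2, 5, 13 → queue [6, 8, 9, 2, 5, 13]
Visit 6; enqueue 1, 4 → queue [8, 9, 2, 5, 13, 1, 4]
Visit 8; enqueue 7, 10 → queue [9, 2, 5, 13, 1, 4, 7, 10]
Visit 9; enqueue 11 → queue [2, 5, 13, 1, 4, 7, 10, 11]
Visit 2 → queue [5, 13, 1, 4, 7, 10, 11]
Visit 5 → queue [13, 1, 4, 7, 10, 11]
Visit 13; enqueue 12 → queue [1, 4, 7, 10, 11, 12]
Visit 1 → queue [4, 7, 10, 11, 12]
Visit 4 → queue [7, 10, 11, 12]
Visit 7 → queue [10, 11, 12]
Visit 10 → queue [11, 12]
Visit 11 → queue [12]
Visit 12 → queue []

Visit order: 14, 3, 6, 8, 9, 2, 5, 13, 1, 4, 7, 10, 11, 12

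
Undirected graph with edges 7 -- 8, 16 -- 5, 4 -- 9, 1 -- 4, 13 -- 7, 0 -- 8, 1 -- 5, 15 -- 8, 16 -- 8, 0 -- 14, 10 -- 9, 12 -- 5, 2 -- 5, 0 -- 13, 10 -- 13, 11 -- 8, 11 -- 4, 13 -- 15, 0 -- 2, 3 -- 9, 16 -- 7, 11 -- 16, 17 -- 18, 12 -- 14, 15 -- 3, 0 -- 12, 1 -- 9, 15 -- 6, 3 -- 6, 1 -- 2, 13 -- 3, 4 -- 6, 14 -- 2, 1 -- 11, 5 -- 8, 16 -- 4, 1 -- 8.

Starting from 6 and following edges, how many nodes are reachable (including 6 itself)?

BFS from 6 visits: 6, 3, 4, 15, 9, 13, 1, 11, 16, 8, 10, 0, 7, 2, 5, 12, 14
Reachable nodes: 17 of 19 total.

17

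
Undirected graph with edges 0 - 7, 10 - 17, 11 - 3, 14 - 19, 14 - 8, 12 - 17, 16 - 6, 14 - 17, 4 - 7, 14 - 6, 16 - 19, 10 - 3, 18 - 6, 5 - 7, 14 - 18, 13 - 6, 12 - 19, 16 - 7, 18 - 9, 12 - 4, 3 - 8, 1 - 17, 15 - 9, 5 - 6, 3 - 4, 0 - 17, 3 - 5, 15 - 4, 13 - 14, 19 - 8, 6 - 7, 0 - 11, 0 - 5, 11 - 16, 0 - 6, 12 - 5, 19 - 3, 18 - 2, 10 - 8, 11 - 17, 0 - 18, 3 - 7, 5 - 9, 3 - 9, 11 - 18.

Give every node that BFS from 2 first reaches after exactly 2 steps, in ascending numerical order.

0, 6, 9, 11, 14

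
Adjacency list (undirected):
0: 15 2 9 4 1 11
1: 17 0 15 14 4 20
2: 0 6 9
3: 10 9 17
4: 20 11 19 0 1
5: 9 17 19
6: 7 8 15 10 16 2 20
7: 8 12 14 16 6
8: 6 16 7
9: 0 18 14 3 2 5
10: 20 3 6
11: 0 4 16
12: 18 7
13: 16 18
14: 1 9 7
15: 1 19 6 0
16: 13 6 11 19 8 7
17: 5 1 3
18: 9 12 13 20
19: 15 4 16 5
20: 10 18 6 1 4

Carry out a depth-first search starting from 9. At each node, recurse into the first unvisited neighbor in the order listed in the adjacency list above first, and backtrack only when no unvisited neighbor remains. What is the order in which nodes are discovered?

Visit 9
9 → 0
0 → 15
15 → 1
1 → 17
17 → 5
5 → 19
19 → 4
4 → 20
20 → 10
10 → 3
10 → 6
6 → 7
7 → 8
8 → 16
16 → 13
13 → 18
18 → 12
16 → 11
7 → 14
6 → 2

9 -> 0 -> 15 -> 1 -> 17 -> 5 -> 19 -> 4 -> 20 -> 10 -> 3 -> 6 -> 7 -> 8 -> 16 -> 13 -> 18 -> 12 -> 11 -> 14 -> 2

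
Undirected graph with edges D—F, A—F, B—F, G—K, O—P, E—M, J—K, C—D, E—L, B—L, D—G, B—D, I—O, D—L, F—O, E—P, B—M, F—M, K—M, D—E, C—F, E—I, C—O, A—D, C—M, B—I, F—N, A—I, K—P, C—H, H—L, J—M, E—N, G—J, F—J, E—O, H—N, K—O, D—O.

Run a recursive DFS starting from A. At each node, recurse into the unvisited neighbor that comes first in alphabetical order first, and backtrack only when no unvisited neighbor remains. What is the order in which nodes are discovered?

A, D, B, F, C, H, L, E, I, O, K, G, J, M, P, N

Visit A
A → D
D → B
B → F
F → C
C → H
H → L
L → E
E → I
I → O
O → K
K → G
G → J
J → M
K → P
E → N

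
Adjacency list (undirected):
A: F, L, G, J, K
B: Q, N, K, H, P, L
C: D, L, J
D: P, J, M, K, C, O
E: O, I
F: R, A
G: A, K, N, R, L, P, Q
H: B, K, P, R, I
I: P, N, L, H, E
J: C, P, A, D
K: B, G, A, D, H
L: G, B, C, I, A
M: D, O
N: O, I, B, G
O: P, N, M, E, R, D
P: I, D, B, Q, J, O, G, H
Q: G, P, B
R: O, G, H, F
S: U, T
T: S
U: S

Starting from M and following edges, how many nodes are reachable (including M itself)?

18

BFS from M visits: M, D, O, P, J, K, C, N, E, R, I, B, Q, G, H, A, L, F
Reachable nodes: 18 of 21 total.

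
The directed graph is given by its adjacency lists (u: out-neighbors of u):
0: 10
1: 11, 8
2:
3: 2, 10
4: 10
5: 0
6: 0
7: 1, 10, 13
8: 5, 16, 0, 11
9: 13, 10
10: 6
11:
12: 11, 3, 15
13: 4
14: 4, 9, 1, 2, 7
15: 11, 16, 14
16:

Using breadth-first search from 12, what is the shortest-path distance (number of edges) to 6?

3

Level 0: 12
Level 1: 3, 11, 15
Level 2: 2, 10, 14, 16
Level 3: 1, 4, 6, 7, 9
Level 4: 0, 8, 13
Level 5: 5
6 first appears at level 3.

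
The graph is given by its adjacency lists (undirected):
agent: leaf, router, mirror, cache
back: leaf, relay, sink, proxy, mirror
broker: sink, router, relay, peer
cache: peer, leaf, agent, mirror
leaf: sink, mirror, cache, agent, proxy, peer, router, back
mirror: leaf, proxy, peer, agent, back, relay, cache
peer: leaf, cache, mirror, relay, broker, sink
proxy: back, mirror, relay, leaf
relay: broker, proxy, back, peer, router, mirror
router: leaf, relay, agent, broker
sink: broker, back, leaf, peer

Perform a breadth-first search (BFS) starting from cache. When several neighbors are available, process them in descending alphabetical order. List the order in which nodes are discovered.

cache, peer, mirror, leaf, agent, sink, relay, broker, proxy, back, router

Visit cache; enqueue peer, mirror, leaf, agent → queue [peer, mirror, leaf, agent]
Visit peer; enqueue sink, relay, broker → queue [mirror, leaf, agent, sink, relay, broker]
Visit mirror; enqueue proxy, back → queue [leaf, agent, sink, relay, broker, proxy, back]
Visit leaf; enqueue router → queue [agent, sink, relay, broker, proxy, back, router]
Visit agent → queue [sink, relay, broker, proxy, back, router]
Visit sink → queue [relay, broker, proxy, back, router]
Visit relay → queue [broker, proxy, back, router]
Visit broker → queue [proxy, back, router]
Visit proxy → queue [back, router]
Visit back → queue [router]
Visit router → queue []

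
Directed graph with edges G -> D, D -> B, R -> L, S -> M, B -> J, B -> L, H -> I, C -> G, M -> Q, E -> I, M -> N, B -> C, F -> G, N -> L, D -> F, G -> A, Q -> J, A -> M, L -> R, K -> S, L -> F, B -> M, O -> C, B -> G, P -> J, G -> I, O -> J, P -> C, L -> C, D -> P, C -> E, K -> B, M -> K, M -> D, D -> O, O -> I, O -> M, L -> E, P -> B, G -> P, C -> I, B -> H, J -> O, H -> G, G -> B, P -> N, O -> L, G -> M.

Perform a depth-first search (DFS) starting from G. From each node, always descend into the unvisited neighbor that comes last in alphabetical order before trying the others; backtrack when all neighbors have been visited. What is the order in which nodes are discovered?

G, P, N, L, R, F, E, I, C, J, O, M, Q, K, S, B, H, D, A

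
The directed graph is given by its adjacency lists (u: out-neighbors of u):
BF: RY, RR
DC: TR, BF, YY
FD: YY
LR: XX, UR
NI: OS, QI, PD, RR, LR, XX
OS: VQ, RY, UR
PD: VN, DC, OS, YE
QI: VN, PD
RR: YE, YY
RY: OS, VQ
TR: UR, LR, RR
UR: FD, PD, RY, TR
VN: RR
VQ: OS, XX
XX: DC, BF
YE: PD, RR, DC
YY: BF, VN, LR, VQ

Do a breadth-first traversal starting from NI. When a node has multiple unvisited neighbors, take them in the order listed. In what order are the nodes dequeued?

Visit NI; enqueue OS, QI, PD, RR, LR, XX → queue [OS, QI, PD, RR, LR, XX]
Visit OS; enqueue VQ, RY, UR → queue [QI, PD, RR, LR, XX, VQ, RY, UR]
Visit QI; enqueue VN → queue [PD, RR, LR, XX, VQ, RY, UR, VN]
Visit PD; enqueue DC, YE → queue [RR, LR, XX, VQ, RY, UR, VN, DC, YE]
Visit RR; enqueue YY → queue [LR, XX, VQ, RY, UR, VN, DC, YE, YY]
Visit LR → queue [XX, VQ, RY, UR, VN, DC, YE, YY]
Visit XX; enqueue BF → queue [VQ, RY, UR, VN, DC, YE, YY, BF]
Visit VQ → queue [RY, UR, VN, DC, YE, YY, BF]
Visit RY → queue [UR, VN, DC, YE, YY, BF]
Visit UR; enqueue FD, TR → queue [VN, DC, YE, YY, BF, FD, TR]
Visit VN → queue [DC, YE, YY, BF, FD, TR]
Visit DC → queue [YE, YY, BF, FD, TR]
Visit YE → queue [YY, BF, FD, TR]
Visit YY → queue [BF, FD, TR]
Visit BF → queue [FD, TR]
Visit FD → queue [TR]
Visit TR → queue []

NI, OS, QI, PD, RR, LR, XX, VQ, RY, UR, VN, DC, YE, YY, BF, FD, TR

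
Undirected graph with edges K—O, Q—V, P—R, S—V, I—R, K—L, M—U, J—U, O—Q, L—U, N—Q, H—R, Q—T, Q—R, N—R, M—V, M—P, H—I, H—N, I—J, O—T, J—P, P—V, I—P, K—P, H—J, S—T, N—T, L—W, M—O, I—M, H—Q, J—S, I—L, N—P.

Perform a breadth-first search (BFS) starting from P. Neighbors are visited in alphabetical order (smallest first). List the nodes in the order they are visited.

Visit P; enqueue I, J, K, M, N, R, V → queue [I, J, K, M, N, R, V]
Visit I; enqueue H, L → queue [J, K, M, N, R, V, H, L]
Visit J; enqueue S, U → queue [K, M, N, R, V, H, L, S, U]
Visit K; enqueue O → queue [M, N, R, V, H, L, S, U, O]
Visit M → queue [N, R, V, H, L, S, U, O]
Visit N; enqueue Q, T → queue [R, V, H, L, S, U, O, Q, T]
Visit R → queue [V, H, L, S, U, O, Q, T]
Visit V → queue [H, L, S, U, O, Q, T]
Visit H → queue [L, S, U, O, Q, T]
Visit L; enqueue W → queue [S, U, O, Q, T, W]
Visit S → queue [U, O, Q, T, W]
Visit U → queue [O, Q, T, W]
Visit O → queue [Q, T, W]
Visit Q → queue [T, W]
Visit T → queue [W]
Visit W → queue []

P I J K M N R V H L S U O Q T W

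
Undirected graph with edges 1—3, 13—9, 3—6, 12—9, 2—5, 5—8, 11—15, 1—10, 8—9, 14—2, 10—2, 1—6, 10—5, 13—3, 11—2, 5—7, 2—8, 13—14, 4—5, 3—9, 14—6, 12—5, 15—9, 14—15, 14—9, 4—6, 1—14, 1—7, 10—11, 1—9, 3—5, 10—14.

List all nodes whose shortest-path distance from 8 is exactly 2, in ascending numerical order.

Level 0: 8
Level 1: 2, 5, 9
Level 2: 1, 3, 4, 7, 10, 11, 12, 13, 14, 15
Level 3: 6

1, 3, 4, 7, 10, 11, 12, 13, 14, 15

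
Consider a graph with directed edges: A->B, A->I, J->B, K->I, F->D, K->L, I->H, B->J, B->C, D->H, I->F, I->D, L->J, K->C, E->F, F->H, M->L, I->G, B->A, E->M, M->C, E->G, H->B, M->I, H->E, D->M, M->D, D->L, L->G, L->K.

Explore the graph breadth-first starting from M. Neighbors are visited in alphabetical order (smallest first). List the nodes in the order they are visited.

M, C, D, I, L, H, F, G, J, K, B, E, A

Visit M; enqueue C, D, I, L → queue [C, D, I, L]
Visit C → queue [D, I, L]
Visit D; enqueue H → queue [I, L, H]
Visit I; enqueue F, G → queue [L, H, F, G]
Visit L; enqueue J, K → queue [H, F, G, J, K]
Visit H; enqueue B, E → queue [F, G, J, K, B, E]
Visit F → queue [G, J, K, B, E]
Visit G → queue [J, K, B, E]
Visit J → queue [K, B, E]
Visit K → queue [B, E]
Visit B; enqueue A → queue [E, A]
Visit E → queue [A]
Visit A → queue []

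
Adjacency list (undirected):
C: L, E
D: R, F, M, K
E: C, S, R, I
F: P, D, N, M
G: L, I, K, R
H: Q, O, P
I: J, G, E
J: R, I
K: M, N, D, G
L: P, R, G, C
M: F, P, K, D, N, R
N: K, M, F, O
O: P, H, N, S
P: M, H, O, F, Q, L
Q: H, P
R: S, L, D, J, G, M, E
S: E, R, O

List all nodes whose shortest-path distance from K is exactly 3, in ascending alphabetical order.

C, E, H, J, Q, S

Level 0: K
Level 1: D, G, M, N
Level 2: F, I, L, O, P, R
Level 3: C, E, H, J, Q, S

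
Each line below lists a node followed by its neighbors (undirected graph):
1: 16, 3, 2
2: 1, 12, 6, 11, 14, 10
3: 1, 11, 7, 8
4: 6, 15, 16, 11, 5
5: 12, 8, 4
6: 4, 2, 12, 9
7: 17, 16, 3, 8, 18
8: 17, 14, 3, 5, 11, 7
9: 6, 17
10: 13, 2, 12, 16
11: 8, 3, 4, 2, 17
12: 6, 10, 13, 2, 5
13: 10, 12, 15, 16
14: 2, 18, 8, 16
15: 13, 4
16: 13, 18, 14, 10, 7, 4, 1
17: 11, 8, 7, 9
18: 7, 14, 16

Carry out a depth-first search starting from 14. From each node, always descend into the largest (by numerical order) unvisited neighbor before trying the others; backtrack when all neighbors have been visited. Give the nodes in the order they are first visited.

14 -> 18 -> 16 -> 13 -> 15 -> 4 -> 11 -> 17 -> 9 -> 6 -> 12 -> 10 -> 2 -> 1 -> 3 -> 8 -> 7 -> 5

Visit 14
14 → 18
18 → 16
16 → 13
13 → 15
15 → 4
4 → 11
11 → 17
17 → 9
9 → 6
6 → 12
12 → 10
10 → 2
2 → 1
1 → 3
3 → 8
8 → 7
8 → 5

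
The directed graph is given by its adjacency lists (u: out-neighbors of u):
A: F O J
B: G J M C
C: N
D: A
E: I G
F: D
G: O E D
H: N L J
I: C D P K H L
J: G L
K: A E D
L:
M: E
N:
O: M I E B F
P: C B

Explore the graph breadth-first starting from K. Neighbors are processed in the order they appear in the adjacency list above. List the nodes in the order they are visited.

K → A → E → D → F → O → J → I → G → M → B → L → C → P → H → N

Visit K; enqueue A, E, D → queue [A, E, D]
Visit A; enqueue F, O, J → queue [E, D, F, O, J]
Visit E; enqueue I, G → queue [D, F, O, J, I, G]
Visit D → queue [F, O, J, I, G]
Visit F → queue [O, J, I, G]
Visit O; enqueue M, B → queue [J, I, G, M, B]
Visit J; enqueue L → queue [I, G, M, B, L]
Visit I; enqueue C, P, H → queue [G, M, B, L, C, P, H]
Visit G → queue [M, B, L, C, P, H]
Visit M → queue [B, L, C, P, H]
Visit B → queue [L, C, P, H]
Visit L → queue [C, P, H]
Visit C; enqueue N → queue [P, H, N]
Visit P → queue [H, N]
Visit H → queue [N]
Visit N → queue []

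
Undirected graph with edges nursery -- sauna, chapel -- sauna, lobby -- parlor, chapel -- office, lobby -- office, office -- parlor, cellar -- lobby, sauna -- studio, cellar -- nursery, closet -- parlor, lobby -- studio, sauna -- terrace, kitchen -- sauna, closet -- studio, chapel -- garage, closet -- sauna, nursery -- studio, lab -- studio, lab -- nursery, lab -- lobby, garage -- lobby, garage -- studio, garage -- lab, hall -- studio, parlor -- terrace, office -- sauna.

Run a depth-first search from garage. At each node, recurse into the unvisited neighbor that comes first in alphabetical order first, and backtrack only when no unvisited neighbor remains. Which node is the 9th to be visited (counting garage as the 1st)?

Visit garage
garage → chapel
chapel → office
office → lobby
lobby → cellar
cellar → nursery
nursery → lab
lab → studio
studio → closet
closet → parlor
parlor → terrace
terrace → sauna
sauna → kitchen
studio → hall

Visit order: garage, chapel, office, lobby, cellar, nursery, lab, studio, closet, parlor, terrace, sauna, kitchen, hall

closet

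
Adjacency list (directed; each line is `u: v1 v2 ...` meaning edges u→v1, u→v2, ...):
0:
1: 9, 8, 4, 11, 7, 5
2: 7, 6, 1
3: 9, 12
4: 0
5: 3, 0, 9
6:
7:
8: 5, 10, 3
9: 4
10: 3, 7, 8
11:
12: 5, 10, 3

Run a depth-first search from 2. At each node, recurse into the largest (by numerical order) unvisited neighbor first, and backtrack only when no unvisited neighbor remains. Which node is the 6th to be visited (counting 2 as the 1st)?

9

Visit 2
2 → 7
2 → 6
2 → 1
1 → 11
1 → 9
9 → 4
4 → 0
1 → 8
8 → 10
10 → 3
3 → 12
12 → 5

Visit order: 2, 7, 6, 1, 11, 9, 4, 0, 8, 10, 3, 12, 5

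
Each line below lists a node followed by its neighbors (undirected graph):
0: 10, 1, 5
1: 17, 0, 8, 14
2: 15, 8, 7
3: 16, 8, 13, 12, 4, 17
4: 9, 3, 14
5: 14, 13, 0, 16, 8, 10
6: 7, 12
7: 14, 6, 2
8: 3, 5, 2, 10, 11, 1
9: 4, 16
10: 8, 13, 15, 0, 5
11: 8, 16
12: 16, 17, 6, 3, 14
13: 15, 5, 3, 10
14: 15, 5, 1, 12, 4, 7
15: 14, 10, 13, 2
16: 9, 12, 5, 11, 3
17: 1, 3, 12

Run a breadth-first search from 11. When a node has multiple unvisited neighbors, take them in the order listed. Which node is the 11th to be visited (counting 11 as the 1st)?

13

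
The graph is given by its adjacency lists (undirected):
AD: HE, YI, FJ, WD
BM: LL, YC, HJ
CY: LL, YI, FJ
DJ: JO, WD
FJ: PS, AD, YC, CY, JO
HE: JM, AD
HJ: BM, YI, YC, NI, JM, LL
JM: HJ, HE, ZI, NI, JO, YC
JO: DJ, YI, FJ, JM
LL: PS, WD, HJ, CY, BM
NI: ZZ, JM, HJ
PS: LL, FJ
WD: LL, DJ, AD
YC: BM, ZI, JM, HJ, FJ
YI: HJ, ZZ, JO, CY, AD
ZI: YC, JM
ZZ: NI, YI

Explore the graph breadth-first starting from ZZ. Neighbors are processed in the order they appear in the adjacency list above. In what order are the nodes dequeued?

ZZ NI YI JM HJ JO CY AD HE ZI YC BM LL DJ FJ WD PS

Visit ZZ; enqueue NI, YI → queue [NI, YI]
Visit NI; enqueue JM, HJ → queue [YI, JM, HJ]
Visit YI; enqueue JO, CY, AD → queue [JM, HJ, JO, CY, AD]
Visit JM; enqueue HE, ZI, YC → queue [HJ, JO, CY, AD, HE, ZI, YC]
Visit HJ; enqueue BM, LL → queue [JO, CY, AD, HE, ZI, YC, BM, LL]
Visit JO; enqueue DJ, FJ → queue [CY, AD, HE, ZI, YC, BM, LL, DJ, FJ]
Visit CY → queue [AD, HE, ZI, YC, BM, LL, DJ, FJ]
Visit AD; enqueue WD → queue [HE, ZI, YC, BM, LL, DJ, FJ, WD]
Visit HE → queue [ZI, YC, BM, LL, DJ, FJ, WD]
Visit ZI → queue [YC, BM, LL, DJ, FJ, WD]
Visit YC → queue [BM, LL, DJ, FJ, WD]
Visit BM → queue [LL, DJ, FJ, WD]
Visit LL; enqueue PS → queue [DJ, FJ, WD, PS]
Visit DJ → queue [FJ, WD, PS]
Visit FJ → queue [WD, PS]
Visit WD → queue [PS]
Visit PS → queue []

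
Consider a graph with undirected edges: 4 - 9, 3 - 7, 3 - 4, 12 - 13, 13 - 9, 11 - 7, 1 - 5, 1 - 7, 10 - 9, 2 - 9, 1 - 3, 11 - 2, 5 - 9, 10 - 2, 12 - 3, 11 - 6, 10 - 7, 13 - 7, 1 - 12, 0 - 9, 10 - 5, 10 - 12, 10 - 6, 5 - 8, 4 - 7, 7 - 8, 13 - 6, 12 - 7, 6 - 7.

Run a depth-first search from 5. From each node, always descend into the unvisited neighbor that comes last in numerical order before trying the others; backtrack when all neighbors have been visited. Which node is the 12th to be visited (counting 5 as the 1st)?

3

Visit 5
5 → 10
10 → 12
12 → 13
13 → 9
9 → 4
4 → 7
7 → 11
11 → 6
11 → 2
7 → 8
7 → 3
3 → 1
9 → 0

Visit order: 5, 10, 12, 13, 9, 4, 7, 11, 6, 2, 8, 3, 1, 0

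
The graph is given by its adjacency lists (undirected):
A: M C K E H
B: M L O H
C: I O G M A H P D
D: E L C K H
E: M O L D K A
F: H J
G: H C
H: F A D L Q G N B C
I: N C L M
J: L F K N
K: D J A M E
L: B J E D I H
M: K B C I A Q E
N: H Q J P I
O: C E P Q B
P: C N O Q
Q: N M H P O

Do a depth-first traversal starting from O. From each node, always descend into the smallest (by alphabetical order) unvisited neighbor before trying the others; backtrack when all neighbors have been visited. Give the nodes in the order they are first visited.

O, B, H, A, C, D, E, K, J, F, L, I, M, Q, N, P, G

Visit O
O → B
B → H
H → A
A → C
C → D
D → E
E → K
K → J
J → F
J → L
L → I
I → M
M → Q
Q → N
N → P
C → G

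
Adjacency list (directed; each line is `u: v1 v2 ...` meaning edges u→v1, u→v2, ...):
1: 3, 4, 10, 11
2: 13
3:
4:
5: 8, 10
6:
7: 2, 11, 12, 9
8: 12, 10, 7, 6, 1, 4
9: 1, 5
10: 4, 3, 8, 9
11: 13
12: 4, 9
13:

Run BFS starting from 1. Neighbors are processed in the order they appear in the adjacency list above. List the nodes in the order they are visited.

Visit 1; enqueue 3, 4, 10, 11 → queue [3, 4, 10, 11]
Visit 3 → queue [4, 10, 11]
Visit 4 → queue [10, 11]
Visit 10; enqueue 8, 9 → queue [11, 8, 9]
Visit 11; enqueue 13 → queue [8, 9, 13]
Visit 8; enqueue 12, 7, 6 → queue [9, 13, 12, 7, 6]
Visit 9; enqueue 5 → queue [13, 12, 7, 6, 5]
Visit 13 → queue [12, 7, 6, 5]
Visit 12 → queue [7, 6, 5]
Visit 7; enqueue 2 → queue [6, 5, 2]
Visit 6 → queue [5, 2]
Visit 5 → queue [2]
Visit 2 → queue []

1 → 3 → 4 → 10 → 11 → 8 → 9 → 13 → 12 → 7 → 6 → 5 → 2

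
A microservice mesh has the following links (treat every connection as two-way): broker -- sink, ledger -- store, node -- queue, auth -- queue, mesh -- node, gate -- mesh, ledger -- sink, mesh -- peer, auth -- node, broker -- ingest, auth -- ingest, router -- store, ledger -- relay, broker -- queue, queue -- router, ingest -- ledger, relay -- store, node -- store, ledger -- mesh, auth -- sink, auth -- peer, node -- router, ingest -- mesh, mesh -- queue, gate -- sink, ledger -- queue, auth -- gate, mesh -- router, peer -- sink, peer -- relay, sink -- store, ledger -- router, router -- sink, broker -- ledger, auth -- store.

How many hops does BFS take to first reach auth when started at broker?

Level 0: broker
Level 1: ingest, ledger, queue, sink
Level 2: auth, gate, mesh, node, peer, relay, router, store
auth first appears at level 2.

2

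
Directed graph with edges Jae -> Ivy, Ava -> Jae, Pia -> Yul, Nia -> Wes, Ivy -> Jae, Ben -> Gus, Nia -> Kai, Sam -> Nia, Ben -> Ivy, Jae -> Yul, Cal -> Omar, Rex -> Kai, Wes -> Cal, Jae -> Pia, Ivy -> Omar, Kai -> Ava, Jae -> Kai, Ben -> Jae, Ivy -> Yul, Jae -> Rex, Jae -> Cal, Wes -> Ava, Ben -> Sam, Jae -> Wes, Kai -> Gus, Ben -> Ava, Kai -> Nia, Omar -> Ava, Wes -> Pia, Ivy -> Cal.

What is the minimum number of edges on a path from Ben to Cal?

2

Level 0: Ben
Level 1: Ava, Gus, Ivy, Jae, Sam
Level 2: Cal, Kai, Nia, Omar, Pia, Rex, Wes, Yul
Cal first appears at level 2.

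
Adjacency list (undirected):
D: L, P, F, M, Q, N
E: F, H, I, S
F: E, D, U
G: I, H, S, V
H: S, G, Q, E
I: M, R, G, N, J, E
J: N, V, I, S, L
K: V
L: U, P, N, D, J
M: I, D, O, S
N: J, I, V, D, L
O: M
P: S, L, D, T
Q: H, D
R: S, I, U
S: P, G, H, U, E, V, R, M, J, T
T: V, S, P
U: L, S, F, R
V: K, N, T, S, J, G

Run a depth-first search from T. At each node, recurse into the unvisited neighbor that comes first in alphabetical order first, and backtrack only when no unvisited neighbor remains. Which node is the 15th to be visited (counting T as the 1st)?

Visit T
T → P
P → D
D → F
F → E
E → H
H → G
G → I
I → J
J → L
L → N
N → V
V → K
V → S
S → M
M → O
S → R
R → U
H → Q

Visit order: T, P, D, F, E, H, G, I, J, L, N, V, K, S, M, O, R, U, Q

M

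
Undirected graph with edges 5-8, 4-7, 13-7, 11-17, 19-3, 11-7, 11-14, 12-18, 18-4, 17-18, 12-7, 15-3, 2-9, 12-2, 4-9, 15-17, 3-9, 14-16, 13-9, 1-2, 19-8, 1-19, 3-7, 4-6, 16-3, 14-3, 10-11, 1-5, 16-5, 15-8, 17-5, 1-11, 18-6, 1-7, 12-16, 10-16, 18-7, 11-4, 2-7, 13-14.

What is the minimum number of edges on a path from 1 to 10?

Level 0: 1
Level 1: 2, 5, 7, 11, 19
Level 2: 3, 4, 8, 9, 10, 12, 13, 14, 16, 17, 18
Level 3: 6, 15
10 first appears at level 2.

2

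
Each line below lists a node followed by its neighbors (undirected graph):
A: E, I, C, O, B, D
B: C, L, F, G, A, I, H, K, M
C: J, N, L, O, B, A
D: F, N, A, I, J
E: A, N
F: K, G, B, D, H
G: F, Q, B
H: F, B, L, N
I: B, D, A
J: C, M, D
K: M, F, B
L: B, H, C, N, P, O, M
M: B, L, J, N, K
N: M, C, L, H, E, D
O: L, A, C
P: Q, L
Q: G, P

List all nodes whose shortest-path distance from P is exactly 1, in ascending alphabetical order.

Level 0: P
Level 1: L, Q
Level 2: B, C, G, H, M, N, O
Level 3: A, D, E, F, I, J, K

L, Q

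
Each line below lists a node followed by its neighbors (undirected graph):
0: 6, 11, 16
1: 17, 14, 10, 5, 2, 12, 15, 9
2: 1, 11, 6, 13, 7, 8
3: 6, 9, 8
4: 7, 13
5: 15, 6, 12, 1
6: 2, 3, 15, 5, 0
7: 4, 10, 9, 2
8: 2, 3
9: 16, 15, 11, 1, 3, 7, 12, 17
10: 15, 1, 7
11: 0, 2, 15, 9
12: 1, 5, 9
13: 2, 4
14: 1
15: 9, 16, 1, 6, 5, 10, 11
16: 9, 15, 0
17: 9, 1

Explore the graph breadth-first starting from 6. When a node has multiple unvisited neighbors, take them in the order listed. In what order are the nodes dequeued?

6, 2, 3, 15, 5, 0, 1, 11, 13, 7, 8, 9, 16, 10, 12, 17, 14, 4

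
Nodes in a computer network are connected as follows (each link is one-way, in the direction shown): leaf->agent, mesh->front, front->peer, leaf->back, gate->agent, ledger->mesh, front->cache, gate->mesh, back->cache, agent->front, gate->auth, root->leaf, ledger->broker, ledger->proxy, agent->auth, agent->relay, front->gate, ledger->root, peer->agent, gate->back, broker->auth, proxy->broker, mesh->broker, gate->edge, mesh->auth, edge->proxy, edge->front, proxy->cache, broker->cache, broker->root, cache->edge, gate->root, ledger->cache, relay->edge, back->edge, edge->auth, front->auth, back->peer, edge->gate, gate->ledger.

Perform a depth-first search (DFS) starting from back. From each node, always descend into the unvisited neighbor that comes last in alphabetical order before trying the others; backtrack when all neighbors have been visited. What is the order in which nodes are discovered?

back -> peer -> agent -> relay -> edge -> proxy -> cache -> broker -> root -> leaf -> auth -> gate -> mesh -> front -> ledger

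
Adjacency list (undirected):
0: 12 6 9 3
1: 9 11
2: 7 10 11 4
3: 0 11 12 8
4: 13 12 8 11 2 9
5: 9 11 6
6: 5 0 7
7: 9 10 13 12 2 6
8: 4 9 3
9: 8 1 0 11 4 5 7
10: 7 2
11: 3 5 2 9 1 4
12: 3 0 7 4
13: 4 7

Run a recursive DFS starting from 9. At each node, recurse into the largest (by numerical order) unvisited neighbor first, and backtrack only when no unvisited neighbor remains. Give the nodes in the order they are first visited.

9 -> 11 -> 5 -> 6 -> 7 -> 13 -> 4 -> 12 -> 3 -> 8 -> 0 -> 2 -> 10 -> 1

Visit 9
9 → 11
11 → 5
5 → 6
6 → 7
7 → 13
13 → 4
4 → 12
12 → 3
3 → 8
3 → 0
4 → 2
2 → 10
11 → 1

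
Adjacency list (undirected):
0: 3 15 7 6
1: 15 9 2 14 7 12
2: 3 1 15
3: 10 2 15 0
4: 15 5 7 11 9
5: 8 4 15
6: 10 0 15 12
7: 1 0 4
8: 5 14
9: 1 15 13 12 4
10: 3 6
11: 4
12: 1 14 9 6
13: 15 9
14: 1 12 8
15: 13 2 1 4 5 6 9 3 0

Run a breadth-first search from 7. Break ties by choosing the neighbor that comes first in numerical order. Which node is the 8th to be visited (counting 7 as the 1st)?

Visit 7; enqueue 0, 1, 4 → queue [0, 1, 4]
Visit 0; enqueue 3, 6, 15 → queue [1, 4, 3, 6, 15]
Visit 1; enqueue 2, 9, 12, 14 → queue [4, 3, 6, 15, 2, 9, 12, 14]
Visit 4; enqueue 5, 11 → queue [3, 6, 15, 2, 9, 12, 14, 5, 11]
Visit 3; enqueue 10 → queue [6, 15, 2, 9, 12, 14, 5, 11, 10]
Visit 6 → queue [15, 2, 9, 12, 14, 5, 11, 10]
Visit 15; enqueue 13 → queue [2, 9, 12, 14, 5, 11, 10, 13]
Visit 2 → queue [9, 12, 14, 5, 11, 10, 13]
Visit 9 → queue [12, 14, 5, 11, 10, 13]
Visit 12 → queue [14, 5, 11, 10, 13]
Visit 14; enqueue 8 → queue [5, 11, 10, 13, 8]
Visit 5 → queue [11, 10, 13, 8]
Visit 11 → queue [10, 13, 8]
Visit 10 → queue [13, 8]
Visit 13 → queue [8]
Visit 8 → queue []

Visit order: 7, 0, 1, 4, 3, 6, 15, 2, 9, 12, 14, 5, 11, 10, 13, 8

2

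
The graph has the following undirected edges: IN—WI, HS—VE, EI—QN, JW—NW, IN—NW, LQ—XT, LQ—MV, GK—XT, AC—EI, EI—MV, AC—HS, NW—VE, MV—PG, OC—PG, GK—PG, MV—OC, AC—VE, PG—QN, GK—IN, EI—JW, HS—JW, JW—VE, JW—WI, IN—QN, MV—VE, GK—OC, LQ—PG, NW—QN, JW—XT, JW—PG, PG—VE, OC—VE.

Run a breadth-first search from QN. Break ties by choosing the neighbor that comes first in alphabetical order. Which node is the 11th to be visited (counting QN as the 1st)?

Visit QN; enqueue EI, IN, NW, PG → queue [EI, IN, NW, PG]
Visit EI; enqueue AC, JW, MV → queue [IN, NW, PG, AC, JW, MV]
Visit IN; enqueue GK, WI → queue [NW, PG, AC, JW, MV, GK, WI]
Visit NW; enqueue VE → queue [PG, AC, JW, MV, GK, WI, VE]
Visit PG; enqueue LQ, OC → queue [AC, JW, MV, GK, WI, VE, LQ, OC]
Visit AC; enqueue HS → queue [JW, MV, GK, WI, VE, LQ, OC, HS]
Visit JW; enqueue XT → queue [MV, GK, WI, VE, LQ, OC, HS, XT]
Visit MV → queue [GK, WI, VE, LQ, OC, HS, XT]
Visit GK → queue [WI, VE, LQ, OC, HS, XT]
Visit WI → queue [VE, LQ, OC, HS, XT]
Visit VE → queue [LQ, OC, HS, XT]
Visit LQ → queue [OC, HS, XT]
Visit OC → queue [HS, XT]
Visit HS → queue [XT]
Visit XT → queue []

Visit order: QN, EI, IN, NW, PG, AC, JW, MV, GK, WI, VE, LQ, OC, HS, XT

VE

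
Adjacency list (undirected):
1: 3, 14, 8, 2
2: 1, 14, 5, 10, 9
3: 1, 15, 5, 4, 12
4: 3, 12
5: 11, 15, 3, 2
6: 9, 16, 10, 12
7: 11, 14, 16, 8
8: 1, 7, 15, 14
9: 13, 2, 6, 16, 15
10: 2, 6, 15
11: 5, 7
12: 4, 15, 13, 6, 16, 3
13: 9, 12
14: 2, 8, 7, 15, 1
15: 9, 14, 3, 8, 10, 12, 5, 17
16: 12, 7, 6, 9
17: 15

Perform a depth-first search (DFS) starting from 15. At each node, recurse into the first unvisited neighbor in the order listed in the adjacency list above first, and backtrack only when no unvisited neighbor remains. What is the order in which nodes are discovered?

Visit 15
15 → 9
9 → 13
13 → 12
12 → 4
4 → 3
3 → 1
1 → 14
14 → 2
2 → 5
5 → 11
11 → 7
7 → 16
16 → 6
6 → 10
7 → 8
15 → 17

15, 9, 13, 12, 4, 3, 1, 14, 2, 5, 11, 7, 16, 6, 10, 8, 17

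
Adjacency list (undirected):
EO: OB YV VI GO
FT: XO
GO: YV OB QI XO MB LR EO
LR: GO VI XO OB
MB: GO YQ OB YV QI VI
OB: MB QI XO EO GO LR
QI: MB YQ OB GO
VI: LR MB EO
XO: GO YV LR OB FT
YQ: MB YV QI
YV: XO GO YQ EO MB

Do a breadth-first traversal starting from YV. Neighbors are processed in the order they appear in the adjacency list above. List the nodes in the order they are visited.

YV -> XO -> GO -> YQ -> EO -> MB -> LR -> OB -> FT -> QI -> VI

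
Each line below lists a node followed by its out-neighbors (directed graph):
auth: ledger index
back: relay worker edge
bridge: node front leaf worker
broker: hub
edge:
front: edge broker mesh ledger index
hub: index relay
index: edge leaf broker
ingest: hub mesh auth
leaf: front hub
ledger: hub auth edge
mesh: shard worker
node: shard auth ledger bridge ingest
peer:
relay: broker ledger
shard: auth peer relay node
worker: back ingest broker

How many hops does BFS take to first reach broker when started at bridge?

2

Level 0: bridge
Level 1: front, leaf, node, worker
Level 2: auth, back, broker, edge, hub, index, ingest, ledger, mesh, shard
Level 3: peer, relay
broker first appears at level 2.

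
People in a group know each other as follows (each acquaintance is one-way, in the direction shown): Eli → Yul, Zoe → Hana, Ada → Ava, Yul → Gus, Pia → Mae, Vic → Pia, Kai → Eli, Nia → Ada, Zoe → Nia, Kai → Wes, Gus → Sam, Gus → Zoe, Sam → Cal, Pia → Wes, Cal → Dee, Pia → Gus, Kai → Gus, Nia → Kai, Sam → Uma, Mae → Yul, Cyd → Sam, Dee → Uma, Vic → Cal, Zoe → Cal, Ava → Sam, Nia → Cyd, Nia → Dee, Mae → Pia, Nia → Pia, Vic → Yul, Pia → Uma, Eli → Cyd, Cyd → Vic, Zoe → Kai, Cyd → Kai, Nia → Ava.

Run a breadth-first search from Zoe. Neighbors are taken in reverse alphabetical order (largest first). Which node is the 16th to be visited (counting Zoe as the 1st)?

Visit Zoe; enqueue Nia, Kai, Hana, Cal → queue [Nia, Kai, Hana, Cal]
Visit Nia; enqueue Pia, Dee, Cyd, Ava, Ada → queue [Kai, Hana, Cal, Pia, Dee, Cyd, Ava, Ada]
Visit Kai; enqueue Wes, Gus, Eli → queue [Hana, Cal, Pia, Dee, Cyd, Ava, Ada, Wes, Gus, Eli]
Visit Hana → queue [Cal, Pia, Dee, Cyd, Ava, Ada, Wes, Gus, Eli]
Visit Cal → queue [Pia, Dee, Cyd, Ava, Ada, Wes, Gus, Eli]
Visit Pia; enqueue Uma, Mae → queue [Dee, Cyd, Ava, Ada, Wes, Gus, Eli, Uma, Mae]
Visit Dee → queue [Cyd, Ava, Ada, Wes, Gus, Eli, Uma, Mae]
Visit Cyd; enqueue Vic, Sam → queue [Ava, Ada, Wes, Gus, Eli, Uma, Mae, Vic, Sam]
Visit Ava → queue [Ada, Wes, Gus, Eli, Uma, Mae, Vic, Sam]
Visit Ada → queue [Wes, Gus, Eli, Uma, Mae, Vic, Sam]
Visit Wes → queue [Gus, Eli, Uma, Mae, Vic, Sam]
Visit Gus → queue [Eli, Uma, Mae, Vic, Sam]
Visit Eli; enqueue Yul → queue [Uma, Mae, Vic, Sam, Yul]
Visit Uma → queue [Mae, Vic, Sam, Yul]
Visit Mae → queue [Vic, Sam, Yul]
Visit Vic → queue [Sam, Yul]
Visit Sam → queue [Yul]
Visit Yul → queue []

Visit order: Zoe, Nia, Kai, Hana, Cal, Pia, Dee, Cyd, Ava, Ada, Wes, Gus, Eli, Uma, Mae, Vic, Sam, Yul

Vic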